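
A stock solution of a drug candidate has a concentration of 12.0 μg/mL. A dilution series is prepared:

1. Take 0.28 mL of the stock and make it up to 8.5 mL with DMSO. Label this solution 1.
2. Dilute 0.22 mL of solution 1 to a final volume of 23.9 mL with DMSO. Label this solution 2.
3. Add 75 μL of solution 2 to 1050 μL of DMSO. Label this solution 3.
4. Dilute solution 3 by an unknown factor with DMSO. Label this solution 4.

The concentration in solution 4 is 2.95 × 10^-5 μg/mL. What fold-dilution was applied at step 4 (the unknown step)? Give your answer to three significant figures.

8.22-fold

Step 1: 0.28 mL brought to 8.5 mL → factor 8.5/0.28 = 30.357
Step 2: 0.22 mL brought to 23.9 mL → factor 23.9/0.22 = 108.64
Step 3: 75 μL + 1050 μL = 1125 μL total → factor 1125/75 = 15
Step 4: unknown factor x
Product of known-step factors = 49468
Overall factor = 12.0 μg/mL / (2.95 × 10^-5 μg/mL) = 4.0678 × 10^5
x = 4.0678 × 10^5 / 49468 = 8.22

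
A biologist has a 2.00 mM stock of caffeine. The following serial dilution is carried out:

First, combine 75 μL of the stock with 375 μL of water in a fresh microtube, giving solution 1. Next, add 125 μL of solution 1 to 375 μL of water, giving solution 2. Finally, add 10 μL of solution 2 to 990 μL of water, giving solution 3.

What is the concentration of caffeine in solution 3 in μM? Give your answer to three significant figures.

Step 1: 75 μL + 375 μL = 450 μL total → factor 450/75 = 6
Step 2: 125 μL + 375 μL = 500 μL total → factor 500/125 = 4
Step 3: 10 μL + 990 μL = 1000 μL total → factor 1000/10 = 100
Overall dilution factor = 6 × 4 × 100 = 2400
Final = 2.00 mM / 2400 = 0.0008333 mM = 0.833 μM

0.833 μM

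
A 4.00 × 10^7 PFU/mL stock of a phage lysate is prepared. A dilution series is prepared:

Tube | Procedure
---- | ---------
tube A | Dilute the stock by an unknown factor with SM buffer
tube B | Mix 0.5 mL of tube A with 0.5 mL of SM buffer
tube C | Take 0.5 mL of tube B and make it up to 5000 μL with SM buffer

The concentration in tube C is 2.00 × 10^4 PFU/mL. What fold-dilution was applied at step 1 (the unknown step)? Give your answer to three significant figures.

100-fold

Step 1: unknown factor x
Step 2: 0.5 mL + 0.5 mL = 1 mL total → factor 1/0.5 = 2
Step 3: 0.5 mL brought to 5000 μL → factor 5/0.5 = 10
Product of known-step factors = 20
Overall factor = 4.00 × 10^7 PFU/mL / (2.00 × 10^4 PFU/mL) = 2000
x = 2000 / 20 = 100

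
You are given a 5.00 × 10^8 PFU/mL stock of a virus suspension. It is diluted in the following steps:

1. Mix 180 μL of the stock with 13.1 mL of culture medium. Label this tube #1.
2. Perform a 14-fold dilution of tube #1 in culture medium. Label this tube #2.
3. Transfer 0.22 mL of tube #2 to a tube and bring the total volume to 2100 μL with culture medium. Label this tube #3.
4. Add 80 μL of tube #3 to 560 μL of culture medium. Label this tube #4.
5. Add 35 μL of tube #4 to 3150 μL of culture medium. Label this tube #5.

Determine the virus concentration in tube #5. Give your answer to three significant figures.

Step 1: 180 μL + 13.1 mL = 13280 μL total → factor 13280/180 = 73.778
Step 2: 14-fold → factor 14
Step 3: 0.22 mL brought to 2100 μL → factor 2.1/0.22 = 9.5455
Step 4: 80 μL + 560 μL = 640 μL total → factor 640/80 = 8
Step 5: 35 μL + 3150 μL = 3185 μL total → factor 3185/35 = 91
Overall dilution factor = 73.778 × 14 × 9.5455 × 8 × 91 = 7.1776 × 10^6
Final = 5.00 × 10^8 PFU/mL / 7.1776 × 10^6 = 69.7 PFU/mL

69.7 PFU/mL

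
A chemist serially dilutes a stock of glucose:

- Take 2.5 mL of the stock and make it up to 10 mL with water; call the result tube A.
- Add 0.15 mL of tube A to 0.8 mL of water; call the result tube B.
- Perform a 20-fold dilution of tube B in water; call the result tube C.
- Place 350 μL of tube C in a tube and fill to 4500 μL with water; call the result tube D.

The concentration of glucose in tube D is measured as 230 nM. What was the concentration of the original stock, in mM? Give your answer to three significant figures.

Step 1: 2.5 mL brought to 10 mL → factor 10/2.5 = 4
Step 2: 0.15 mL + 0.8 mL = 0.95 mL total → factor 0.95/0.15 = 6.3333
Step 3: 20-fold → factor 20
Step 4: 350 μL brought to 4500 μL → factor 4500/350 = 12.857
Overall dilution factor = 4 × 6.3333 × 20 × 12.857 = 6514.3
Stock = 230 nM × 6514.3 = 1.498 × 10^6 nM = 1.50 mM

1.50 mM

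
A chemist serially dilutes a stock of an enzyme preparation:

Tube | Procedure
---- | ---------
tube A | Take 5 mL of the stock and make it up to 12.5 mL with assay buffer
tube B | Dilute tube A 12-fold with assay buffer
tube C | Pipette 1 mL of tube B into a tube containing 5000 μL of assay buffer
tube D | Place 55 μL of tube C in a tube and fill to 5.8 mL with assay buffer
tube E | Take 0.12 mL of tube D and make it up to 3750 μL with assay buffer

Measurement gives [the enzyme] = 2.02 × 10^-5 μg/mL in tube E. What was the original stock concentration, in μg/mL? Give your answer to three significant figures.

12.0 μg/mL

Step 1: 5 mL brought to 12.5 mL → factor 12.5/5 = 2.5
Step 2: 12-fold → factor 12
Step 3: 1 mL + 5000 μL = 6 mL total → factor 6/1 = 6
Step 4: 55 μL brought to 5.8 mL → factor 5800/55 = 105.45
Step 5: 0.12 mL brought to 3750 μL → factor 3.75/0.12 = 31.25
Overall dilution factor = 2.5 × 12 × 6 × 105.45 × 31.25 = 5.9318 × 10^5
Stock = 2.02 × 10^-5 μg/mL × 5.9318 × 10^5 = 12.0 μg/mL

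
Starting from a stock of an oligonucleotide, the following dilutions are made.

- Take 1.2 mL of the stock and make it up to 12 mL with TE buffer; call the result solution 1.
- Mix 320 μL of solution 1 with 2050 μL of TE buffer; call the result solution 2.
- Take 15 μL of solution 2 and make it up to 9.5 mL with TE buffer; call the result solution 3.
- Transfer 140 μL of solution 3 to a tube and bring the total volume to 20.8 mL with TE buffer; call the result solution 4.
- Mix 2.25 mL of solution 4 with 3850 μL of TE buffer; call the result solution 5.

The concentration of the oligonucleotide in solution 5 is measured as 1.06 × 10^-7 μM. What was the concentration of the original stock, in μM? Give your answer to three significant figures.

2.00 μM

Step 1: 1.2 mL brought to 12 mL → factor 12/1.2 = 10
Step 2: 320 μL + 2050 μL = 2370 μL total → factor 2370/320 = 7.4062
Step 3: 15 μL brought to 9.5 mL → factor 9500/15 = 633.33
Step 4: 140 μL brought to 20.8 mL → factor 20800/140 = 148.57
Step 5: 2.25 mL + 3850 μL = 6.1 mL total → factor 6.1/2.25 = 2.7111
Overall dilution factor = 10 × 7.4062 × 633.33 × 148.57 × 2.7111 = 1.8894 × 10^7
Stock = 1.06 × 10^-7 μM × 1.8894 × 10^7 = 2.00 μM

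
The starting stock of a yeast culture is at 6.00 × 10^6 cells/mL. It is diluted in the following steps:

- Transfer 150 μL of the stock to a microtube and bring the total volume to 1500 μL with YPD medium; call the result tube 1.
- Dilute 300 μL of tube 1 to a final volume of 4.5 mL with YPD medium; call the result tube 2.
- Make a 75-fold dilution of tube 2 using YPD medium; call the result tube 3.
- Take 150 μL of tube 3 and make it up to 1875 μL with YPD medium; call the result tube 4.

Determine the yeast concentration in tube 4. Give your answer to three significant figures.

42.7 cells/mL

Step 1: 150 μL brought to 1500 μL → factor 1500/150 = 10
Step 2: 300 μL brought to 4.5 mL → factor 4500/300 = 15
Step 3: 75-fold → factor 75
Step 4: 150 μL brought to 1875 μL → factor 1875/150 = 12.5
Overall dilution factor = 10 × 15 × 75 × 12.5 = 1.4062 × 10^5
Final = 6.00 × 10^6 cells/mL / 1.4062 × 10^5 = 42.7 cells/mL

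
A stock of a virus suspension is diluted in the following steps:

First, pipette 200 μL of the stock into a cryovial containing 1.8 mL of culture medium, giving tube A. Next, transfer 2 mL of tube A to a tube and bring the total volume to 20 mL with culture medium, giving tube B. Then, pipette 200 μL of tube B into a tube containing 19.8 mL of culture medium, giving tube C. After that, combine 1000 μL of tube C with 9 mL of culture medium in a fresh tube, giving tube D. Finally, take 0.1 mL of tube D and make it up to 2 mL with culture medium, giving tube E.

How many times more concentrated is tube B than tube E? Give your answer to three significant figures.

2.00 × 10^4

Step 1: 200 μL + 1.8 mL = 2000 μL total → factor 2000/200 = 10
Step 2: 2 mL brought to 20 mL → factor 20/2 = 10
Step 3: 200 μL + 19.8 mL = 20000 μL total → factor 20000/200 = 100
Step 4: 1000 μL + 9 mL = 10000 μL total → factor 10000/1000 = 10
Step 5: 0.1 mL brought to 2 mL → factor 2/0.1 = 20
Dilution factor to tube B = 100; to tube E = 2 × 10^6
[tube B]/[tube E] = (factor to tube E)/(factor to tube B) = 2 × 10^6/100 = 2.00 × 10^4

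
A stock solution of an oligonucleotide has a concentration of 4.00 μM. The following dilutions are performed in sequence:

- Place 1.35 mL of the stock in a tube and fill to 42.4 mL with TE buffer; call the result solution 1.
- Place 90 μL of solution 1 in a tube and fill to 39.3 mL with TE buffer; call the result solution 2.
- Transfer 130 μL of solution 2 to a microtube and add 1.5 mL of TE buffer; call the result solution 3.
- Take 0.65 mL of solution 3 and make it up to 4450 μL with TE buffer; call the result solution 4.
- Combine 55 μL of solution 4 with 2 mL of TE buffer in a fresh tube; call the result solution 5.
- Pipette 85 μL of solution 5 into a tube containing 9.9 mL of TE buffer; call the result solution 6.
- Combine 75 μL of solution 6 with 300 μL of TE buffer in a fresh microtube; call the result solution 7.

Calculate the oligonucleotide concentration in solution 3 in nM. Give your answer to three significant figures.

0.0233 nM

Step 1: 1.35 mL brought to 42.4 mL → factor 42.4/1.35 = 31.407
Step 2: 90 μL brought to 39.3 mL → factor 39300/90 = 436.67
Step 3: 130 μL + 1.5 mL = 1630 μL total → factor 1630/130 = 12.538
Dilution factor through solution 3 = 31.407 × 436.67 × 12.538 = 1.7196 × 10^5
[solution 3] = 4.00 μM / 1.7196 × 10^5 = 2.326 × 10^-5 μM = 0.0233 nM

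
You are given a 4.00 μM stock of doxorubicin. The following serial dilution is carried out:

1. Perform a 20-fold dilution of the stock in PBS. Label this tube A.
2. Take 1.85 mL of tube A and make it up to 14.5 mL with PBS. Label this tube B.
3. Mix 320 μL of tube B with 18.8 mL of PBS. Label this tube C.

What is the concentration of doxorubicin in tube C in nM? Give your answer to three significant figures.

Step 1: 20-fold → factor 20
Step 2: 1.85 mL brought to 14.5 mL → factor 14.5/1.85 = 7.8378
Step 3: 320 μL + 18.8 mL = 19120 μL total → factor 19120/320 = 59.75
Overall dilution factor = 20 × 7.8378 × 59.75 = 9366.2
Final = 4.00 μM / 9366.2 = 0.0004271 μM = 0.427 nM

0.427 nM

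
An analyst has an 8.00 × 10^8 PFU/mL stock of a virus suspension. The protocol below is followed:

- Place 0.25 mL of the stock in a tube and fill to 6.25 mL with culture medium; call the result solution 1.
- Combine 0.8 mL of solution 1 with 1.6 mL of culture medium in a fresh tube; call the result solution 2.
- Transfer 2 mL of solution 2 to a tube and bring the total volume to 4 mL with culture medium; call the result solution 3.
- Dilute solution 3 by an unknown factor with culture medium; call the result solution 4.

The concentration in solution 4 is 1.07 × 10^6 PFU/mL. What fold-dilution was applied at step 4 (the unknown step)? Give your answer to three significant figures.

Step 1: 0.25 mL brought to 6.25 mL → factor 6.25/0.25 = 25
Step 2: 0.8 mL + 1.6 mL = 2.4 mL total → factor 2.4/0.8 = 3
Step 3: 2 mL brought to 4 mL → factor 4/2 = 2
Step 4: unknown factor x
Product of known-step factors = 150
Overall factor = 8.00 × 10^8 PFU/mL / (1.07 × 10^6 PFU/mL) = 747.66
x = 747.66 / 150 = 4.98

4.98-fold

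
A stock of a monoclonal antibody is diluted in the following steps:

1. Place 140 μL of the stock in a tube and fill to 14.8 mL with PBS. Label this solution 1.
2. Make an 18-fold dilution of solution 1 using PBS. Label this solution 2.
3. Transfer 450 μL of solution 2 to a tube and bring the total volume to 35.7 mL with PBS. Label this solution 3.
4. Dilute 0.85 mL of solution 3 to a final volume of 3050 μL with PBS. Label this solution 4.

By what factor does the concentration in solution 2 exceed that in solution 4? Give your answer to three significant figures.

285

Step 1: 140 μL brought to 14.8 mL → factor 14800/140 = 105.71
Step 2: 18-fold → factor 18
Step 3: 450 μL brought to 35.7 mL → factor 35700/450 = 79.333
Step 4: 0.85 mL brought to 3050 μL → factor 3.05/0.85 = 3.5882
Dilution factor to solution 2 = 1902.9; to solution 4 = 5.4168 × 10^5
[solution 2]/[solution 4] = (factor to solution 4)/(factor to solution 2) = 5.4168 × 10^5/1902.9 = 285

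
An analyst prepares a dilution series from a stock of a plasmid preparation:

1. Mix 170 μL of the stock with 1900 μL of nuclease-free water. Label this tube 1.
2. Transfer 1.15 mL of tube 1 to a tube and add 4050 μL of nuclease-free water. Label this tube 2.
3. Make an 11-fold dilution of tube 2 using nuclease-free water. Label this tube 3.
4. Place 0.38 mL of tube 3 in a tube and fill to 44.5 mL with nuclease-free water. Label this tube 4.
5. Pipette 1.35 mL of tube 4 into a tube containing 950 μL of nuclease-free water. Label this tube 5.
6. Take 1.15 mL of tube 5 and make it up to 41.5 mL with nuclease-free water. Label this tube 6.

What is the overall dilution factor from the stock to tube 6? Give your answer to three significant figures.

Step 1: 170 μL + 1900 μL = 2070 μL total → factor 2070/170 = 12.176
Step 2: 1.15 mL + 4050 μL = 5.2 mL total → factor 5.2/1.15 = 4.5217
Step 3: 11-fold → factor 11
Step 4: 0.38 mL brought to 44.5 mL → factor 44.5/0.38 = 117.11
Step 5: 1.35 mL + 950 μL = 2.3 mL total → factor 2.3/1.35 = 1.7037
Step 6: 1.15 mL brought to 41.5 mL → factor 41.5/1.15 = 36.087
Overall dilution factor = 12.176 × 4.5217 × 11 × 117.11 × 1.7037 × 36.087 = 4.3605 × 10^6

4.36 × 10^6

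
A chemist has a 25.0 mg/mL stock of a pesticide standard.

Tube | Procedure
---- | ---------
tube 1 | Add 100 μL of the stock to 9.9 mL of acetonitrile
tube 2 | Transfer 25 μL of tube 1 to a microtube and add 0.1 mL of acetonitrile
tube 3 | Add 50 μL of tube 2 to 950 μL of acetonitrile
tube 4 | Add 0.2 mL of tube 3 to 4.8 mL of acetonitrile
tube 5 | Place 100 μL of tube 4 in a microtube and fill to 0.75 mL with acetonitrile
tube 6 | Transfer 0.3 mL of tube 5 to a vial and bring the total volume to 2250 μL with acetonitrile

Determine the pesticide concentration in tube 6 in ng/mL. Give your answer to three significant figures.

Step 1: 100 μL + 9.9 mL = 10000 μL total → factor 10000/100 = 100
Step 2: 25 μL + 0.1 mL = 125 μL total → factor 125/25 = 5
Step 3: 50 μL + 950 μL = 1000 μL total → factor 1000/50 = 20
Step 4: 0.2 mL + 4.8 mL = 5 mL total → factor 5/0.2 = 25
Step 5: 100 μL brought to 0.75 mL → factor 750/100 = 7.5
Step 6: 0.3 mL brought to 2250 μL → factor 2.25/0.3 = 7.5
Overall dilution factor = 100 × 5 × 20 × 25 × 7.5 × 7.5 = 1.4062 × 10^7
Final = 25.0 mg/mL / 1.4062 × 10^7 = 1.778 × 10^-6 mg/mL = 1.78 ng/mL

1.78 ng/mL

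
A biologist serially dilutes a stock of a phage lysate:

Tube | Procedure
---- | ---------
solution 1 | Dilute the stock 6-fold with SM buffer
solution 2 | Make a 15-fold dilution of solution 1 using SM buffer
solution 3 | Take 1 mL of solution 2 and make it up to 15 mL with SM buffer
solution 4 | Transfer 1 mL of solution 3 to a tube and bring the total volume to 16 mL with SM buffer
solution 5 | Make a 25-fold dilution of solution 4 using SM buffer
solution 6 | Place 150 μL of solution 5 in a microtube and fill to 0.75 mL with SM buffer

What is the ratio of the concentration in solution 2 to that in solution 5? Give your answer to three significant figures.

Step 1: 6-fold → factor 6
Step 2: 15-fold → factor 15
Step 3: 1 mL brought to 15 mL → factor 15/1 = 15
Step 4: 1 mL brought to 16 mL → factor 16/1 = 16
Step 5: 25-fold → factor 25
Dilution factor to solution 2 = 90; to solution 5 = 5.4 × 10^5
[solution 2]/[solution 5] = (factor to solution 5)/(factor to solution 2) = 5.4 × 10^5/90 = 6.00 × 10^3

6.00 × 10^3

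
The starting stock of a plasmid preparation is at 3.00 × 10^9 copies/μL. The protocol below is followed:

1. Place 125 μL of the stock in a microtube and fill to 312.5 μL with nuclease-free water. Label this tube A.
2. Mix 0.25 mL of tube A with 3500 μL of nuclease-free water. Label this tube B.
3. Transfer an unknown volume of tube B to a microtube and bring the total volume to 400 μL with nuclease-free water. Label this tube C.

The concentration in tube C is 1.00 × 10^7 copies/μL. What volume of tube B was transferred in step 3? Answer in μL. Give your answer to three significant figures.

50.0 μL

Step 1: 125 μL brought to 312.5 μL → factor 312.5/125 = 2.5
Step 2: 0.25 mL + 3500 μL = 3.75 mL total → factor 3.75/0.25 = 15
Step 3: v brought to 400 μL → factor = 400 μL/v
Product of known-step factors = 37.5
Overall factor = 3.00 × 10^9 copies/μL / (1.00 × 10^7 copies/μL) = 300
Step-3 factor = 300 / 37.5 = 8
v = 400 μL / 8 = 50.0 μL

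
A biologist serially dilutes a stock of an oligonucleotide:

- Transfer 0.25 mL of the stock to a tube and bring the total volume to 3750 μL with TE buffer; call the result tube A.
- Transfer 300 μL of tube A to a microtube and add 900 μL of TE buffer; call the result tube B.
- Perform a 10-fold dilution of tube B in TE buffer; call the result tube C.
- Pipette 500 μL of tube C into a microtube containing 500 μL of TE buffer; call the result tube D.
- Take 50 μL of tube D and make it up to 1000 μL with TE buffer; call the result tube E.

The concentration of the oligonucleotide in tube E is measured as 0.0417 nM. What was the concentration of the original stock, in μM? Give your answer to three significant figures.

1.00 μM

Step 1: 0.25 mL brought to 3750 μL → factor 3.75/0.25 = 15
Step 2: 300 μL + 900 μL = 1200 μL total → factor 1200/300 = 4
Step 3: 10-fold → factor 10
Step 4: 500 μL + 500 μL = 1000 μL total → factor 1000/500 = 2
Step 5: 50 μL brought to 1000 μL → factor 1000/50 = 20
Overall dilution factor = 15 × 4 × 10 × 2 × 20 = 24000
Stock = 0.0417 nM × 24000 = 1001 nM = 1.00 μM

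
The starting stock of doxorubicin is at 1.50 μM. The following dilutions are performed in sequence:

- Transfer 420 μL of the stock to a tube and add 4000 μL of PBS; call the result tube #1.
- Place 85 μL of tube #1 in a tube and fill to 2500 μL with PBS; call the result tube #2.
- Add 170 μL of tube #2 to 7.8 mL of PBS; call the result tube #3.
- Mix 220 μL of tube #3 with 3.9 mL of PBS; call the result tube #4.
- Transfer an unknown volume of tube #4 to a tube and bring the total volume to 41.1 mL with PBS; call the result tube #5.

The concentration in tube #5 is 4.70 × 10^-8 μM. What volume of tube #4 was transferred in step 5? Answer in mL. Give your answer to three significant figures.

0.350 mL

Step 1: 420 μL + 4000 μL = 4420 μL total → factor 4420/420 = 10.524
Step 2: 85 μL brought to 2500 μL → factor 2500/85 = 29.412
Step 3: 170 μL + 7.8 mL = 7970 μL total → factor 7970/170 = 46.882
Step 4: 220 μL + 3.9 mL = 4120 μL total → factor 4120/220 = 18.727
Step 5: v brought to 41.1 mL → factor = 41.1 mL/v
Product of known-step factors = 2.7176 × 10^5
Overall factor = 1.50 μM / (4.70 × 10^-8 μM) = 3.1915 × 10^7
Step-5 factor = 3.1915 × 10^7 / 2.7176 × 10^5 = 117.44
v = 41.1 mL / 117.44 = 0.350 mL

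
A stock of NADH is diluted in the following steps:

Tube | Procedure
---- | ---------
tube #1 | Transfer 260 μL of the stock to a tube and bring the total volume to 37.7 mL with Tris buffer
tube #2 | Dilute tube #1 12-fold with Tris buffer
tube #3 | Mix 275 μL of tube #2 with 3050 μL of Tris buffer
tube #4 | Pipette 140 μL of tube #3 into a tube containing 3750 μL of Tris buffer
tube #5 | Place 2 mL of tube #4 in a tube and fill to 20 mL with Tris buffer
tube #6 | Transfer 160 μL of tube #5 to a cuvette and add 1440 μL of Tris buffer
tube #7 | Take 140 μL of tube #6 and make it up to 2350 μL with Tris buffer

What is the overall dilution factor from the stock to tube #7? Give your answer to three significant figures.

Step 1: 260 μL brought to 37.7 mL → factor 37700/260 = 145
Step 2: 12-fold → factor 12
Step 3: 275 μL + 3050 μL = 3325 μL total → factor 3325/275 = 12.091
Step 4: 140 μL + 3750 μL = 3890 μL total → factor 3890/140 = 27.786
Step 5: 2 mL brought to 20 mL → factor 20/2 = 10
Step 6: 160 μL + 1440 μL = 1600 μL total → factor 1600/160 = 10
Step 7: 140 μL brought to 2350 μL → factor 2350/140 = 16.786
Overall dilution factor = 145 × 12 × 12.091 × 27.786 × 10 × 10 × 16.786 = 9.8123 × 10^8

9.81 × 10^8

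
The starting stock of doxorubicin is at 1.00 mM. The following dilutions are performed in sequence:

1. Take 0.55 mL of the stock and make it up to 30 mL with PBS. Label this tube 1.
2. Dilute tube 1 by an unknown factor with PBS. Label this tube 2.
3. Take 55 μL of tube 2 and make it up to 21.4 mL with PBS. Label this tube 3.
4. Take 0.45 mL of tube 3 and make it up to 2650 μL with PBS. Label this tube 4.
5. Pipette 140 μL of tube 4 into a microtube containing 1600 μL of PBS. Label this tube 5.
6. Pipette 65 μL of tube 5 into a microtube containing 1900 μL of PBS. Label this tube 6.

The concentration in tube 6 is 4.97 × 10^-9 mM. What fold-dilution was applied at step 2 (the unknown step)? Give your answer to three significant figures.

Step 1: 0.55 mL brought to 30 mL → factor 30/0.55 = 54.545
Step 2: unknown factor x
Step 3: 55 μL brought to 21.4 mL → factor 21400/55 = 389.09
Step 4: 0.45 mL brought to 2650 μL → factor 2.65/0.45 = 5.8889
Step 5: 140 μL + 1600 μL = 1740 μL total → factor 1740/140 = 12.429
Step 6: 65 μL + 1900 μL = 1965 μL total → factor 1965/65 = 30.231
Product of known-step factors = 4.6958 × 10^7
Overall factor = 1.00 mM / (4.97 × 10^-9 mM) = 2.0121 × 10^8
x = 2.0121 × 10^8 / 4.6958 × 10^7 = 4.28

4.28-fold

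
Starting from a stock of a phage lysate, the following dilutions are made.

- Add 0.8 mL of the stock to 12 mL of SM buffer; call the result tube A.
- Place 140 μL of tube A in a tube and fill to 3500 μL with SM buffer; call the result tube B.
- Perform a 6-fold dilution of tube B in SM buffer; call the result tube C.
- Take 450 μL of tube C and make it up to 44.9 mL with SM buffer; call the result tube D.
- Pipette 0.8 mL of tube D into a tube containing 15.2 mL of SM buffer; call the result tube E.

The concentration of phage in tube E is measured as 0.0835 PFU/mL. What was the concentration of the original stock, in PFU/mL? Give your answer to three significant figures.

Step 1: 0.8 mL + 12 mL = 12.8 mL total → factor 12.8/0.8 = 16
Step 2: 140 μL brought to 3500 μL → factor 3500/140 = 25
Step 3: 6-fold → factor 6
Step 4: 450 μL brought to 44.9 mL → factor 44900/450 = 99.778
Step 5: 0.8 mL + 15.2 mL = 16 mL total → factor 16/0.8 = 20
Overall dilution factor = 16 × 25 × 6 × 99.778 × 20 = 4.7893 × 10^6
Stock = 0.0835 PFU/mL × 4.7893 × 10^6 = 4.00 × 10^5 PFU/mL

4.00 × 10^5 PFU/mL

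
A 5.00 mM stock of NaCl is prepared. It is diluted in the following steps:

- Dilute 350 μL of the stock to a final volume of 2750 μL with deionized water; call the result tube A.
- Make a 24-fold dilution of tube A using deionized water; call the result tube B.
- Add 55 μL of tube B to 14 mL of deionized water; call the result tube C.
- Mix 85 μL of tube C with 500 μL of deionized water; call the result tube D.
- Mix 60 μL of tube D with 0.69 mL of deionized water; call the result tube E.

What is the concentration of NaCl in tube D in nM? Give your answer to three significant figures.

15.1 nM

Step 1: 350 μL brought to 2750 μL → factor 2750/350 = 7.8571
Step 2: 24-fold → factor 24
Step 3: 55 μL + 14 mL = 14055 μL total → factor 14055/55 = 255.55
Step 4: 85 μL + 500 μL = 585 μL total → factor 585/85 = 6.8824
Dilution factor through tube D = 7.8571 × 24 × 255.55 × 6.8824 = 3.3165 × 10^5
[tube D] = 5.00 mM / 3.3165 × 10^5 = 1.508 × 10^-5 mM = 15.1 nM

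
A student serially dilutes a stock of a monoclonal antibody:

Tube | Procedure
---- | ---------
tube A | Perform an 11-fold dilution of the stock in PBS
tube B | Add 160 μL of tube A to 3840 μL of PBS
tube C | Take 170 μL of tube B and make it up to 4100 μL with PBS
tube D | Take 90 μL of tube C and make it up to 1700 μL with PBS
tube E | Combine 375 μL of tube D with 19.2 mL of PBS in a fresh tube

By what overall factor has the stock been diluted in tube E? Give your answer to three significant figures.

6.54 × 10^6

Step 1: 11-fold → factor 11
Step 2: 160 μL + 3840 μL = 4000 μL total → factor 4000/160 = 25
Step 3: 170 μL brought to 4100 μL → factor 4100/170 = 24.118
Step 4: 90 μL brought to 1700 μL → factor 1700/90 = 18.889
Step 5: 375 μL + 19.2 mL = 19575 μL total → factor 19575/375 = 52.2
Overall dilution factor = 11 × 25 × 24.118 × 18.889 × 52.2 = 6.5395 × 10^6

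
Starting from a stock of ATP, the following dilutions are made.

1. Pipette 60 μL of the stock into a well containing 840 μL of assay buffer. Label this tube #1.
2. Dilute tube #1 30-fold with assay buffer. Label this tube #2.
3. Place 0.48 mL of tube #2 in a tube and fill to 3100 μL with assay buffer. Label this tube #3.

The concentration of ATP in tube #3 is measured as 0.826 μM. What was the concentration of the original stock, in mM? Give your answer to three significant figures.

Step 1: 60 μL + 840 μL = 900 μL total → factor 900/60 = 15
Step 2: 30-fold → factor 30
Step 3: 0.48 mL brought to 3100 μL → factor 3.1/0.48 = 6.4583
Overall dilution factor = 15 × 30 × 6.4583 = 2906.2
Stock = 0.826 μM × 2906.2 = 2401 μM = 2.40 mM

2.40 mM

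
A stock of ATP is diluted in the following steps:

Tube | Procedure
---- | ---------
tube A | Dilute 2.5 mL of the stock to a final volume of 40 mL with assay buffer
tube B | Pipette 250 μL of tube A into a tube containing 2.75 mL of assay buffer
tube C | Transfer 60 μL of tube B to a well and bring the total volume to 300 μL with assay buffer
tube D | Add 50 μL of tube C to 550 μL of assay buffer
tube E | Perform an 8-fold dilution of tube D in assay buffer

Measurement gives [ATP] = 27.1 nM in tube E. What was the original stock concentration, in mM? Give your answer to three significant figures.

Step 1: 2.5 mL brought to 40 mL → factor 40/2.5 = 16
Step 2: 250 μL + 2.75 mL = 3000 μL total → factor 3000/250 = 12
Step 3: 60 μL brought to 300 μL → factor 300/60 = 5
Step 4: 50 μL + 550 μL = 600 μL total → factor 600/50 = 12
Step 5: 8-fold → factor 8
Overall dilution factor = 16 × 12 × 5 × 12 × 8 = 92160
Stock = 27.1 nM × 92160 = 2.498 × 10^6 nM = 2.50 mM

2.50 mM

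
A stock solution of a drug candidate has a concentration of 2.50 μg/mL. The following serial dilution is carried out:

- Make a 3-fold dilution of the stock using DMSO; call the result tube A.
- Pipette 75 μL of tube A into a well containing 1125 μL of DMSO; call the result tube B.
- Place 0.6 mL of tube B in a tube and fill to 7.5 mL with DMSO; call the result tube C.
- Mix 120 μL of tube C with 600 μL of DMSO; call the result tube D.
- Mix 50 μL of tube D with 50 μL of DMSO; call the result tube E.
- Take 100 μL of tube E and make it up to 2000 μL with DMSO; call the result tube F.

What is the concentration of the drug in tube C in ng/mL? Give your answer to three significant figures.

4.17 ng/mL

Step 1: 3-fold → factor 3
Step 2: 75 μL + 1125 μL = 1200 μL total → factor 1200/75 = 16
Step 3: 0.6 mL brought to 7.5 mL → factor 7.5/0.6 = 12.5
Dilution factor through tube C = 3 × 16 × 12.5 = 600
[tube C] = 2.50 μg/mL / 600 = 0.004167 μg/mL = 4.17 ng/mL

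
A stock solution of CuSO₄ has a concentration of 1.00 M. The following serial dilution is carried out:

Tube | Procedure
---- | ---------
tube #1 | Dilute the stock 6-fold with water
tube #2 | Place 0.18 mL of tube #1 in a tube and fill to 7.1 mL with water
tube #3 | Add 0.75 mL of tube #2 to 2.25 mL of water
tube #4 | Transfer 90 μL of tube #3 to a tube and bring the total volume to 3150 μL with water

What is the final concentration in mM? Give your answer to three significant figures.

Step 1: 6-fold → factor 6
Step 2: 0.18 mL brought to 7.1 mL → factor 7.1/0.18 = 39.444
Step 3: 0.75 mL + 2.25 mL = 3 mL total → factor 3/0.75 = 4
Step 4: 90 μL brought to 3150 μL → factor 3150/90 = 35
Overall dilution factor = 6 × 39.444 × 4 × 35 = 33133
Final = 1.00 M / 33133 = 3.018 × 10^-5 M = 0.0302 mM

0.0302 mM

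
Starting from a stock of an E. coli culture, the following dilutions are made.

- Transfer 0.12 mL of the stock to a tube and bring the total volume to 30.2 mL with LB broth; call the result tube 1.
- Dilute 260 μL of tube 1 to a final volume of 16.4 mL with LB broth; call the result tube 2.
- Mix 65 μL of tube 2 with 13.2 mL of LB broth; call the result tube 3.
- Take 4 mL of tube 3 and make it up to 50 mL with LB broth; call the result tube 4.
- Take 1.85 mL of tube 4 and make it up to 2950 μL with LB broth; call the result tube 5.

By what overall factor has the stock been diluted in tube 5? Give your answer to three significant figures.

Step 1: 0.12 mL brought to 30.2 mL → factor 30.2/0.12 = 251.67
Step 2: 260 μL brought to 16.4 mL → factor 16400/260 = 63.077
Step 3: 65 μL + 13.2 mL = 13265 μL total → factor 13265/65 = 204.08
Step 4: 4 mL brought to 50 mL → factor 50/4 = 12.5
Step 5: 1.85 mL brought to 2950 μL → factor 2.95/1.85 = 1.5946
Overall dilution factor = 251.67 × 63.077 × 204.08 × 12.5 × 1.5946 = 6.4573 × 10^7

6.46 × 10^7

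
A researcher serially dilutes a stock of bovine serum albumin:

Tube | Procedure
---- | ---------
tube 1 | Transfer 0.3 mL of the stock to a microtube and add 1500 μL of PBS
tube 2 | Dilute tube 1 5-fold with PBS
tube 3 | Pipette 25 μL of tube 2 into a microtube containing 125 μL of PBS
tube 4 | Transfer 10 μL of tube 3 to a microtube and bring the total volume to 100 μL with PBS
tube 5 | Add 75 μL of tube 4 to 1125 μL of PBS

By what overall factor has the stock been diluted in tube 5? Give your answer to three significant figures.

Step 1: 0.3 mL + 1500 μL = 1.8 mL total → factor 1.8/0.3 = 6
Step 2: 5-fold → factor 5
Step 3: 25 μL + 125 μL = 150 μL total → factor 150/25 = 6
Step 4: 10 μL brought to 100 μL → factor 100/10 = 10
Step 5: 75 μL + 1125 μL = 1200 μL total → factor 1200/75 = 16
Overall dilution factor = 6 × 5 × 6 × 10 × 16 = 28800

2.88 × 10^4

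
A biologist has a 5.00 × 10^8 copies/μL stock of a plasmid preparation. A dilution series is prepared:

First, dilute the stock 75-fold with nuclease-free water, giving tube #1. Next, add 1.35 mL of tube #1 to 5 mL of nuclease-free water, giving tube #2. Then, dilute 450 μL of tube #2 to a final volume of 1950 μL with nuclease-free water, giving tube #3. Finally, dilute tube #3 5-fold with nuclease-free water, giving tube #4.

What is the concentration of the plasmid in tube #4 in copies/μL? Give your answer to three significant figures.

Step 1: 75-fold → factor 75
Step 2: 1.35 mL + 5 mL = 6.35 mL total → factor 6.35/1.35 = 4.7037
Step 3: 450 μL brought to 1950 μL → factor 1950/450 = 4.3333
Step 4: 5-fold → factor 5
Overall dilution factor = 75 × 4.7037 × 4.3333 × 5 = 7643.5
Final = 5.00 × 10^8 copies/μL / 7643.5 = 6.54 × 10^4 copies/μL

6.54 × 10^4 copies/μL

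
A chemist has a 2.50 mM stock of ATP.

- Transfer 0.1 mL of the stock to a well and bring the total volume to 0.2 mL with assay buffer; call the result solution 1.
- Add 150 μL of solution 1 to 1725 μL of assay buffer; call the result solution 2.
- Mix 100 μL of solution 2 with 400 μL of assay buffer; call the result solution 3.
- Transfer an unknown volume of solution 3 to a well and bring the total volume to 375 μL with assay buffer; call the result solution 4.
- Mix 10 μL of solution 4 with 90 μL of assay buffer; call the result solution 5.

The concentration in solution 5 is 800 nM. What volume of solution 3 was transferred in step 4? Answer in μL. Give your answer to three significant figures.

Step 1: 0.1 mL brought to 0.2 mL → factor 0.2/0.1 = 2
Step 2: 150 μL + 1725 μL = 1875 μL total → factor 1875/150 = 12.5
Step 3: 100 μL + 400 μL = 500 μL total → factor 500/100 = 5
Step 4: v brought to 375 μL → factor = 375 μL/v
Step 5: 10 μL + 90 μL = 100 μL total → factor 100/10 = 10
Product of known-step factors = 1250
Overall factor = 2.50 mM / (800 nM) = 3125
Step-4 factor = 3125 / 1250 = 2.5
v = 375 μL / 2.5 = 150 μL

150 μL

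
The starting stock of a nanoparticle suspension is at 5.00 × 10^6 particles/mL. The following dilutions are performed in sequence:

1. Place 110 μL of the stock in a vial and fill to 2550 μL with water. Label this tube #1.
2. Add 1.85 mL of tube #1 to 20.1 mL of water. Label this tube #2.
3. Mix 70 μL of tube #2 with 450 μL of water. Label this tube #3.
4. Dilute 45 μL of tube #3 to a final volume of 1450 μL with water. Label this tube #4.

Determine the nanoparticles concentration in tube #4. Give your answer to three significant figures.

75.9 particles/mL

Step 1: 110 μL brought to 2550 μL → factor 2550/110 = 23.182
Step 2: 1.85 mL + 20.1 mL = 21.95 mL total → factor 21.95/1.85 = 11.865
Step 3: 70 μL + 450 μL = 520 μL total → factor 520/70 = 7.4286
Step 4: 45 μL brought to 1450 μL → factor 1450/45 = 32.222
Overall dilution factor = 23.182 × 11.865 × 7.4286 × 32.222 = 65837
Final = 5.00 × 10^6 particles/mL / 65837 = 75.9 particles/mL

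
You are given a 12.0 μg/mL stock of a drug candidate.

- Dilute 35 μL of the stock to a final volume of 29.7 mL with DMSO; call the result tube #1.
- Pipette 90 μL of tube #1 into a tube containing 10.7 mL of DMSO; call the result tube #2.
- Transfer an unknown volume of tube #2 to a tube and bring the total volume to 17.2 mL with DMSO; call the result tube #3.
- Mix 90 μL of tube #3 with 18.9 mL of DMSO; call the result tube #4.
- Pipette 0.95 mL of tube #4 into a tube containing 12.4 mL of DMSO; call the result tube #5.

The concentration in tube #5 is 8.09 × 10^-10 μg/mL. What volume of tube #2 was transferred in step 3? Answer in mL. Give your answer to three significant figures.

Step 1: 35 μL brought to 29.7 mL → factor 29700/35 = 848.57
Step 2: 90 μL + 10.7 mL = 10790 μL total → factor 10790/90 = 119.89
Step 3: v brought to 17.2 mL → factor = 17.2 mL/v
Step 4: 90 μL + 18.9 mL = 18990 μL total → factor 18990/90 = 211
Step 5: 0.95 mL + 12.4 mL = 13.35 mL total → factor 13.35/0.95 = 14.053
Product of known-step factors = 3.0165 × 10^8
Overall factor = 12.0 μg/mL / (8.09 × 10^-10 μg/mL) = 1.4833 × 10^10
Step-3 factor = 1.4833 × 10^10 / 3.0165 × 10^8 = 49.173
v = 17.2 mL / 49.173 = 0.350 mL

0.350 mL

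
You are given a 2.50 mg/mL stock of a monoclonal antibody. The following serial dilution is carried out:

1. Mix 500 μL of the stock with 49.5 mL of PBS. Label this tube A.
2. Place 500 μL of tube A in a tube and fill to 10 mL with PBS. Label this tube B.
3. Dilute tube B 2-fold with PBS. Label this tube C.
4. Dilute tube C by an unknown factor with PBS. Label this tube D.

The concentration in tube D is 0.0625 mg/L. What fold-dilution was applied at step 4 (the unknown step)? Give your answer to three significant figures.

10.0-fold

Step 1: 500 μL + 49.5 mL = 50000 μL total → factor 50000/500 = 100
Step 2: 500 μL brought to 10 mL → factor 10000/500 = 20
Step 3: 2-fold → factor 2
Step 4: unknown factor x
Product of known-step factors = 4000
Overall factor = 2.50 mg/mL / (0.0625 mg/L) = 40000
x = 40000 / 4000 = 10.0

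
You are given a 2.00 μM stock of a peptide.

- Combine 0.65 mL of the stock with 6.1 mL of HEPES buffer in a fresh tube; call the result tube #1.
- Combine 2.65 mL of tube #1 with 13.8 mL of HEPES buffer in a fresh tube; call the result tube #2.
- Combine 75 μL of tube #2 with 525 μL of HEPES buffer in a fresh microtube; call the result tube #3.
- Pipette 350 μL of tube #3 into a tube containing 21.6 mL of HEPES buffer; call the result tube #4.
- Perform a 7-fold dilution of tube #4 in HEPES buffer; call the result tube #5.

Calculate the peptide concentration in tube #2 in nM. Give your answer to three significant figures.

31.0 nM

Step 1: 0.65 mL + 6.1 mL = 6.75 mL total → factor 6.75/0.65 = 10.385
Step 2: 2.65 mL + 13.8 mL = 16.45 mL total → factor 16.45/2.65 = 6.2075
Dilution factor through tube #2 = 10.385 × 6.2075 = 64.463
[tube #2] = 2.00 μM / 64.463 = 0.03103 μM = 31.0 nM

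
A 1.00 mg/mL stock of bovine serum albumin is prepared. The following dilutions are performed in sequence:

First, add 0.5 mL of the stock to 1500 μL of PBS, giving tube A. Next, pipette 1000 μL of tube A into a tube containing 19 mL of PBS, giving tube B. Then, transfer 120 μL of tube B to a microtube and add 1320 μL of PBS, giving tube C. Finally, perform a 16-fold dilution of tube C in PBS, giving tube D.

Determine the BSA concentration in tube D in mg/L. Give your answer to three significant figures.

Step 1: 0.5 mL + 1500 μL = 2 mL total → factor 2/0.5 = 4
Step 2: 1000 μL + 19 mL = 20000 μL total → factor 20000/1000 = 20
Step 3: 120 μL + 1320 μL = 1440 μL total → factor 1440/120 = 12
Step 4: 16-fold → factor 16
Overall dilution factor = 4 × 20 × 12 × 16 = 15360
Final = 1.00 mg/mL / 15360 = 6.510 × 10^-5 mg/mL = 0.0651 mg/L

0.0651 mg/L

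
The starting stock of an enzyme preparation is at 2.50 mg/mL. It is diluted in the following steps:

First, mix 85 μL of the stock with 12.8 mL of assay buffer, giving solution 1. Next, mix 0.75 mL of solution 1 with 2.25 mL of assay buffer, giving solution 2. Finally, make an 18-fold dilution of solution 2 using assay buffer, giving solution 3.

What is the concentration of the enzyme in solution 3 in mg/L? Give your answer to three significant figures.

0.229 mg/L

Step 1: 85 μL + 12.8 mL = 12885 μL total → factor 12885/85 = 151.59
Step 2: 0.75 mL + 2.25 mL = 3 mL total → factor 3/0.75 = 4
Step 3: 18-fold → factor 18
Overall dilution factor = 151.59 × 4 × 18 = 10914
Final = 2.50 mg/mL / 10914 = 0.0002291 mg/mL = 0.229 mg/L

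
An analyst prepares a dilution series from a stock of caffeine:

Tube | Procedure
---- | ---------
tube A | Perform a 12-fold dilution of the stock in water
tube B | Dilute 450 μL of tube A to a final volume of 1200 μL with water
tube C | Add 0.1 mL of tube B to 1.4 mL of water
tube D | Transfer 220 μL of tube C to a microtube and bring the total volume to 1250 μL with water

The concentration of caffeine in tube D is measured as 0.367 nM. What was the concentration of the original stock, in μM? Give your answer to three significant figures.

1.00 μM

Step 1: 12-fold → factor 12
Step 2: 450 μL brought to 1200 μL → factor 1200/450 = 2.6667
Step 3: 0.1 mL + 1.4 mL = 1.5 mL total → factor 1.5/0.1 = 15
Step 4: 220 μL brought to 1250 μL → factor 1250/220 = 5.6818
Overall dilution factor = 12 × 2.6667 × 15 × 5.6818 = 2727.3
Stock = 0.367 nM × 2727.3 = 1001 nM = 1.00 μM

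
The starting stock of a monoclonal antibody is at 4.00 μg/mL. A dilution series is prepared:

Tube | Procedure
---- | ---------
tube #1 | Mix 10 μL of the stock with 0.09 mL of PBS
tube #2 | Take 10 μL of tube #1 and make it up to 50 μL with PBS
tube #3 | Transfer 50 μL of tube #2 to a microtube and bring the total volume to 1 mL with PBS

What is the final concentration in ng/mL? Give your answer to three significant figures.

4.00 ng/mL

Step 1: 10 μL + 0.09 mL = 100 μL total → factor 100/10 = 10
Step 2: 10 μL brought to 50 μL → factor 50/10 = 5
Step 3: 50 μL brought to 1 mL → factor 1000/50 = 20
Overall dilution factor = 10 × 5 × 20 = 1000
Final = 4.00 μg/mL / 1000 = 0.004000 μg/mL = 4.00 ng/mL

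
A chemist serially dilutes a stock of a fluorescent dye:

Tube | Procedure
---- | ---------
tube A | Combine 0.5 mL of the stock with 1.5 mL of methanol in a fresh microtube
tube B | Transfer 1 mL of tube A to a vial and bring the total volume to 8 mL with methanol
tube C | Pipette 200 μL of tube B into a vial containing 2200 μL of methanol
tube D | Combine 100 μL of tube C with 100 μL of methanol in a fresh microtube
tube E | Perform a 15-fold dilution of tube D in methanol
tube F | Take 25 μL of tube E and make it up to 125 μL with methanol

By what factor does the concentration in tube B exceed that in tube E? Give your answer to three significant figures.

360

Step 1: 0.5 mL + 1.5 mL = 2 mL total → factor 2/0.5 = 4
Step 2: 1 mL brought to 8 mL → factor 8/1 = 8
Step 3: 200 μL + 2200 μL = 2400 μL total → factor 2400/200 = 12
Step 4: 100 μL + 100 μL = 200 μL total → factor 200/100 = 2
Step 5: 15-fold → factor 15
Dilution factor to tube B = 32; to tube E = 11520
[tube B]/[tube E] = (factor to tube E)/(factor to tube B) = 11520/32 = 360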